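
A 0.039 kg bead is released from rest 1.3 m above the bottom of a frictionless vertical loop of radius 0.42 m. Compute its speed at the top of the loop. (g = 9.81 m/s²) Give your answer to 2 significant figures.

Energy conservation: mgh = ½mv_top² + mg(2r)
v_top² = 2g(h − 2r) = 2(9.81)(1.3 − 0.8400) = 9.025
v_top = 3.004 m/s

v = 3.0 m/s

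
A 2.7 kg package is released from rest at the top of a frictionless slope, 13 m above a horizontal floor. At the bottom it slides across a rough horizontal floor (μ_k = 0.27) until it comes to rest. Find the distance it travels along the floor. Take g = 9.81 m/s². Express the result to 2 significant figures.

Energy at the top = energy at the end + work done against friction:
At rest all PE has been dissipated by friction: mgh = μ_k m g d
d = h/μ_k = 13/0.27 = 48.15 m

d = 48 m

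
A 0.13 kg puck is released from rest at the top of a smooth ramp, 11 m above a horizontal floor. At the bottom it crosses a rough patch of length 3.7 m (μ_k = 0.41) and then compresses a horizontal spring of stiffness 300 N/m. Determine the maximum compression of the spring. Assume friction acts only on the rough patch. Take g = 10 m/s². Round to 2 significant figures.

Initial energy: E₁ = mgh = (0.13)(10)(11) = 14.300 J
Friction removes W_f = μ_k mg d = (0.41)(0.13)(10)(3.7) = 1.972 J
Energy reaching the spring: E = 14.300 − 1.972 = 12.328 J
At max compression ½kx² = E ⇒ x = √(2E/k) = √(2 × 12.328/300) = 0.2867 m

x = 0.29 m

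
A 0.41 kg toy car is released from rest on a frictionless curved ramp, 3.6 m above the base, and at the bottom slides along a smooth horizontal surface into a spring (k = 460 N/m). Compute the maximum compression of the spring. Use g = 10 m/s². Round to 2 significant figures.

x = 0.25 m

Gravitational PE at the top equals spring PE at max compression: mgh = ½kx²
x = √(2mgh/k) = √(2 × 0.41 × 10 × 3.6 / 460) = 0.2533 m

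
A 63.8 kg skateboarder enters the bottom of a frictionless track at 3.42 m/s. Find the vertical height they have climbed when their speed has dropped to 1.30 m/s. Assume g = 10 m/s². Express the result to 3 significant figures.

Conservation of energy: ½mv₁² = ½mv₂² + mgh
h = (v₁² − v₂²)/(2g) = (3.42² − 1.30²)/(2 × 10) = 0.5003 m

h = 0.500 m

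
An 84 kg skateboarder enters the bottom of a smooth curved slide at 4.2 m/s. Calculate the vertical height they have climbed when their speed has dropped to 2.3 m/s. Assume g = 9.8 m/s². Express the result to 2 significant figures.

h = 0.63 m

Energy balance between the two points: ½mv₁² = ½mv₂² + mgh
h = (v₁² − v₂²)/(2g) = (4.2² − 2.3²)/(2 × 9.8) = 0.6301 m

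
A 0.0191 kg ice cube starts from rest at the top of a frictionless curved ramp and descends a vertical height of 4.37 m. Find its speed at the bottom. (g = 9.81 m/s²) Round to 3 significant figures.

Mechanical energy is conserved (no friction): mgh = ½mv²
v = √(2gh) = √(2 × 9.81 × 4.37) = √85.739 = 9.260 m/s

v = 9.26 m/s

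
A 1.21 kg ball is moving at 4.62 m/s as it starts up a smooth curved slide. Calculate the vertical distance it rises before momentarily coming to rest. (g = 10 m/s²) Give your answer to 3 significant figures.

By energy conservation, ½mv² = mgh
h = v²/(2g) = 4.62²/(2 × 10) = 1.067 m

h = 1.07 m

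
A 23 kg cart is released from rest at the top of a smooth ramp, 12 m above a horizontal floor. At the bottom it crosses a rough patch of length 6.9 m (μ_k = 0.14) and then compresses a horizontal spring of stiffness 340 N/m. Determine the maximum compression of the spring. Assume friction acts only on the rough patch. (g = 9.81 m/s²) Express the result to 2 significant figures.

Initial energy: E₁ = mgh = (23)(9.81)(12) = 2707.6 J
Friction removes W_f = μ_k mg d = (0.14)(23)(9.81)(6.9) = 218.0 J
Energy reaching the spring: E = 2707.6 − 218.0 = 2489.6 J
At max compression ½kx² = E ⇒ x = √(2E/k) = √(2 × 2489.6/340) = 3.827 m

x = 3.8 m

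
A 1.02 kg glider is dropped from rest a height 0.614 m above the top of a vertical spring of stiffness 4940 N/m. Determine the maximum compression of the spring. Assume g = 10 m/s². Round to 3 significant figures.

x = 0.0525 m

Let x be the compression. The total drop is H + x, and the glider is instantaneously at rest at max compression, so energy conservation gives:
mg(H + x) = ½kx²
½(4940)x² − (1.02)(10)x − (1.02)(10)(0.614) = 0
2470x² − 10.20x − 6.263 = 0
x = [10.20 + √(104.0 + 61876)]/(2 × 2470) = 0.05246 m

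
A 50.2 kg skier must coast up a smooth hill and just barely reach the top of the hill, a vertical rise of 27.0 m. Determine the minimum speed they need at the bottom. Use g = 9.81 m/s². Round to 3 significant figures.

v = 23.0 m/s

At the top they are momentarily at rest, so all KE converts to PE: ½mv² = mgh
v = √(2gh) = √(2 × 9.81 × 27.0) = 23.02 m/s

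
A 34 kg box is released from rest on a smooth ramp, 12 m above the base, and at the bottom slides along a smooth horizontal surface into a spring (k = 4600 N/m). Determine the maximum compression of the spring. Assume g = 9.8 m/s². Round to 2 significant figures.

x = 1.3 m

Energy conservation (no friction) from release to max compression: mgh = ½kx²
x = √(2mgh/k) = √(2 × 34 × 9.8 × 12 / 4600) = 1.318 m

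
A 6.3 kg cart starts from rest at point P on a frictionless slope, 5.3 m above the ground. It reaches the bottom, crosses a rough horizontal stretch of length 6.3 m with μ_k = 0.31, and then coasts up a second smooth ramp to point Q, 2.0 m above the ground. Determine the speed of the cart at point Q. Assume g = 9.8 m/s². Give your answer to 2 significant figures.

v = 5.1 m/s

Energy at P: mgh₁ = (6.3)(9.8)(5.3) = 327.22 J
Friction loss: W_f = μ_k mg d = 120.6 J
At Q: ½mv² + mgh₂ = mgh₁ − W_f
½mv² = 327.22 − 120.6 − 123.48 = 83.164 J
v = √(2 × 83.164/6.3) = 5.138 m/s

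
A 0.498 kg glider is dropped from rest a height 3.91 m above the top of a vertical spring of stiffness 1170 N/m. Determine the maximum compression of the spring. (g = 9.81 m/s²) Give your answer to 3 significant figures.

Measuring PE from the top of the relaxed spring, at max compression the glider has dropped H + x with zero KE, so:
mg(H + x) = ½kx²
½(1170)x² − (0.498)(9.81)x − (0.498)(9.81)(3.91) = 0
585.0x² − 4.885x − 19.10 = 0
x = [4.885 + √(23.87 + 44698)]/(2 × 585.0) = 0.1849 m

x = 0.185 m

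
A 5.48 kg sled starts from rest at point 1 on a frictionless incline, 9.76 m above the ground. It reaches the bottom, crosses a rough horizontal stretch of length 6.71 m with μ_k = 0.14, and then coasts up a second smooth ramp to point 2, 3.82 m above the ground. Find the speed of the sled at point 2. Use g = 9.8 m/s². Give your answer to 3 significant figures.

v = 9.90 m/s

Energy at 1: mgh₁ = (5.48)(9.8)(9.76) = 524.15 J
Friction loss: W_f = μ_k mg d = 50.45 J
At 2: ½mv² + mgh₂ = mgh₁ − W_f
½mv² = 524.15 − 50.45 − 205.15 = 268.55 J
v = √(2 × 268.55/5.48) = 9.900 m/s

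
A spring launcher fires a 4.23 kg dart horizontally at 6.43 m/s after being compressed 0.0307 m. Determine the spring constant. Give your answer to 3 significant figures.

Energy stored in the spring equals the launch KE: ½kx² = ½mv²
k = mv²/x² = (4.23)(6.43)²/(0.0307)² = 185561 N/m

k = 186000 N/m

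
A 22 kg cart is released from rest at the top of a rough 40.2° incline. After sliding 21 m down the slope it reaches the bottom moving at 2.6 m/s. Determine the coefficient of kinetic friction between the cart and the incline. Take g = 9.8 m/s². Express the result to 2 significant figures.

μ_k = 0.82

mgh = ½mv² + μ_k (mg cosθ) L, with h = L sinθ
mgL sinθ = 2922.4 J; ½mv² = 74.360 J
W_f = 2922.4 − 74.360 = 2848 J
μ_k = W_f/(mg cosθ · L) = 2848/(164.7 × 21) = 0.8236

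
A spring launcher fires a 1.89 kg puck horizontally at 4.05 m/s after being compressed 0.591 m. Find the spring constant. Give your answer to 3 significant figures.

k = 88.8 N/m

½kx² = ½mv²
k = mv²/x² = (1.89)(4.05)²/(0.591)² = 88.76 N/m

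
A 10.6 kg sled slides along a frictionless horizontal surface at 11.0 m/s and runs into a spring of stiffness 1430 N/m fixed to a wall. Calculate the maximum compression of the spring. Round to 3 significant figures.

All KE is stored as spring PE at maximum compression: ½mv² = ½kx²
x = v√(m/k) = 11.0 × √(10.6/1430) = 0.9471 m

x = 0.947 m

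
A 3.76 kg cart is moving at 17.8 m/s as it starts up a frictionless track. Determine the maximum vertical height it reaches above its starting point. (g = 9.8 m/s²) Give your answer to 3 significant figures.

h = 16.2 m

Setting KE at the bottom equal to PE gained: ½mv² = mgh
h = v²/(2g) = 17.8²/(2 × 9.8) = 16.17 m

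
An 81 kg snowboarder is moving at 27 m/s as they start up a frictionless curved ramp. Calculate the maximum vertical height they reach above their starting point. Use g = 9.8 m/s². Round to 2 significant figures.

h = 37 m

Setting KE at the bottom equal to PE gained: ½mv² = mgh
h = v²/(2g) = 27²/(2 × 9.8) = 37.19 m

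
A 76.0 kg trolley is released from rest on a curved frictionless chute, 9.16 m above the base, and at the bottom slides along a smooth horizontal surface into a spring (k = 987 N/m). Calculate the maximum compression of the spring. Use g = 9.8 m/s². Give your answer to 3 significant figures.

x = 3.72 m

Gravitational PE at the top equals spring PE at max compression: mgh = ½kx²
x = √(2mgh/k) = √(2 × 76.0 × 9.8 × 9.16 / 987) = 3.718 m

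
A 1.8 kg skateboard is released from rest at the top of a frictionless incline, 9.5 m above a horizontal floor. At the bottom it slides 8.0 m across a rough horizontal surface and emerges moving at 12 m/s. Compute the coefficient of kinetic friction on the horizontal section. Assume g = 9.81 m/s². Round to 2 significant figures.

Applying the work–energy principle:
mgh = ½mv² + μ_k m g d
mgh = 167.75 J; ½mv² = 129.60 J
W_f = 167.75 − 129.60 = 38.15 J
μ_k = W_f/(mg·d) = 38.15/(17.66 × 8.0) = 0.2701

μ_k = 0.27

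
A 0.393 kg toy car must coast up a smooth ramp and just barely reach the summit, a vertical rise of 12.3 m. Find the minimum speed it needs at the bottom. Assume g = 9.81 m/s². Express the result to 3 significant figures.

At the top it is momentarily at rest, so all KE converts to PE: ½mv² = mgh
v = √(2gh) = √(2 × 9.81 × 12.3) = 15.53 m/s

v = 15.5 m/s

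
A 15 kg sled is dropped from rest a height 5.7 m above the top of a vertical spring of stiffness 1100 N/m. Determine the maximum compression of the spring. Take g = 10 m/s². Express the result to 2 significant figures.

x = 1.4 m

Measuring PE from the top of the relaxed spring, at max compression the sled has dropped H + x with zero KE, so:
mg(H + x) = ½kx²
½(1100)x² − (15)(10)x − (15)(10)(5.7) = 0
550.0x² − 150.0x − 855.0 = 0
x = [150.0 + √(22500 + 1.8810e+06)]/(2 × 550.0) = 1.391 m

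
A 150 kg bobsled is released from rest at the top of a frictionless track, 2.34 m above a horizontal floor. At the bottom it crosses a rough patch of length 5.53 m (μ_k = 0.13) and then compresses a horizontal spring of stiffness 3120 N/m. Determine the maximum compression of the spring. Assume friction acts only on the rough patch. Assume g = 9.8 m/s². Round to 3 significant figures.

x = 1.24 m

Initial energy: E₁ = mgh = (150)(9.8)(2.34) = 3439.8 J
Friction removes W_f = μ_k mg d = (0.13)(150)(9.8)(5.53) = 1057 J
Energy reaching the spring: E = 3439.8 − 1057 = 2383.0 J
At max compression ½kx² = E ⇒ x = √(2E/k) = √(2 × 2383.0/3120) = 1.236 m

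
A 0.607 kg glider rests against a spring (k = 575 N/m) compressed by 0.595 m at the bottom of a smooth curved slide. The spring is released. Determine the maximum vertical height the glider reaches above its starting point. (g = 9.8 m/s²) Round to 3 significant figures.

At maximum height the glider is at rest, so ½kx² = mgh
h = kx²/(2mg) = (575)(0.595)²/(2 × 0.607 × 9.8) = 17.11 m

h = 17.1 m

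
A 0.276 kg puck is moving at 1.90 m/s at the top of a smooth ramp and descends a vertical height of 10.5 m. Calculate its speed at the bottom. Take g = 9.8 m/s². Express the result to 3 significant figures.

v = 14.5 m/s

Equating total energy at the two states: ½mv₀² + mgh = ½mv²
v² = v₀² + 2gh = (1.90)² + 2(9.8)(10.5) = 209.41
v = √209.41 = 14.47 m/s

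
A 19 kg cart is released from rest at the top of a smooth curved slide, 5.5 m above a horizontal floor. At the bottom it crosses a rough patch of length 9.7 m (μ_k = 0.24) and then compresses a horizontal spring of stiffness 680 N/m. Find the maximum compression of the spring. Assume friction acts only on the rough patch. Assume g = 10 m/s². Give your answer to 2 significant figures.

x = 1.3 m

Initial energy: E₁ = mgh = (19)(10)(5.5) = 1045.0 J
Friction removes W_f = μ_k mg d = (0.24)(19)(10)(9.7) = 442.3 J
Energy reaching the spring: E = 1045.0 − 442.3 = 602.68 J
At max compression ½kx² = E ⇒ x = √(2E/k) = √(2 × 602.68/680) = 1.331 m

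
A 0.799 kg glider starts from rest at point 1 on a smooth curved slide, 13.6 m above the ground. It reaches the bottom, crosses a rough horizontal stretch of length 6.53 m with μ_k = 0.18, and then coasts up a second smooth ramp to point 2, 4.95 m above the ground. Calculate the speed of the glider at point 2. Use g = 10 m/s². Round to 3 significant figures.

Energy at 1: mgh₁ = (0.799)(10)(13.6) = 108.66 J
Friction loss: W_f = μ_k mg d = 9.391 J
At 2: ½mv² + mgh₂ = mgh₁ − W_f
½mv² = 108.66 − 9.391 − 39.550 = 59.722 J
v = √(2 × 59.722/0.799) = 12.23 m/s

v = 12.2 m/s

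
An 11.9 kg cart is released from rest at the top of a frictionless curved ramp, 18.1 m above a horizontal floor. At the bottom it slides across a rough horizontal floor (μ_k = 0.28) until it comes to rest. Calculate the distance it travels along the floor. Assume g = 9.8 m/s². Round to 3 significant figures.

d = 64.6 m

Energy at the top = energy at the end + work done against friction:
At rest all PE has been dissipated by friction: mgh = μ_k m g d
d = h/μ_k = 18.1/0.28 = 64.64 m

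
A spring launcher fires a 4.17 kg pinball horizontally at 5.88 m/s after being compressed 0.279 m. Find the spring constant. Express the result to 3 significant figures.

k = 1850 N/m

Spring PE at full compression equals KE at release: ½kx² = ½mv²
k = mv²/x² = (4.17)(5.88)²/(0.279)² = 1852 N/m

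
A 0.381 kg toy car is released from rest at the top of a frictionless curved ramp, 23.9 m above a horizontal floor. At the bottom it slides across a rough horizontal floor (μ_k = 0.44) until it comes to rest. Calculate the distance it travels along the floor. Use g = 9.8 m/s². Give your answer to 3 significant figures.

Energy bookkeeping (friction removes W_f = μ_k N d):
At rest all PE has been dissipated by friction: mgh = μ_k m g d
d = h/μ_k = 23.9/0.44 = 54.32 m

d = 54.3 m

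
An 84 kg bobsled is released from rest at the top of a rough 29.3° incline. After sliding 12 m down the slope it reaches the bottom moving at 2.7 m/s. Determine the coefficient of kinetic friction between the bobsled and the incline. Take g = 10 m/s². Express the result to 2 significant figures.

Energy balance down the incline: mg L sinθ − ½mv² = μ_k (mg cosθ) L
mgL sinθ = 4933.0 J; ½mv² = 306.18 J
W_f = 4933.0 − 306.18 = 4627 J
μ_k = W_f/(mg cosθ · L) = 4627/(732.5 × 12) = 0.5263

μ_k = 0.53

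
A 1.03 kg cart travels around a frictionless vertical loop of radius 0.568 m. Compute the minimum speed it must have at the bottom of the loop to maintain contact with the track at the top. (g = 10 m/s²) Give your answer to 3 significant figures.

At the top: mg = mv_top²/r ⇒ v_top² = gr = 5.680 m²/s²
Energy from bottom to top (height 2r): ½mv_bot² = ½mv_top² + mg(2r)
v_bot² = gr + 4gr = 5gr = 28.40
v_bot = √(5gr) = 5.329 m/s

v = 5.33 m/s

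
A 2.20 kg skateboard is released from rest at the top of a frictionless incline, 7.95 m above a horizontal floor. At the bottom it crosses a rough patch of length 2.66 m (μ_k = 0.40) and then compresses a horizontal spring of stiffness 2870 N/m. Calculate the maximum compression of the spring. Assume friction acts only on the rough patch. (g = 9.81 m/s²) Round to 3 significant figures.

x = 0.322 m

Initial energy: E₁ = mgh = (2.20)(9.81)(7.95) = 171.58 J
Friction removes W_f = μ_k mg d = (0.40)(2.20)(9.81)(2.66) = 22.96 J
Energy reaching the spring: E = 171.58 − 22.96 = 148.61 J
At max compression ½kx² = E ⇒ x = √(2E/k) = √(2 × 148.61/2870) = 0.3218 m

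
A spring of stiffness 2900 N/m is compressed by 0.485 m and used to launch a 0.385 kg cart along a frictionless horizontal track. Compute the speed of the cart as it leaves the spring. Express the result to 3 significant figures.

Spring PE converts entirely to kinetic energy: ½kx² = ½mv²
v = x√(k/m) = 0.485 × √(2900/0.385) = 42.09 m/s

v = 42.1 m/s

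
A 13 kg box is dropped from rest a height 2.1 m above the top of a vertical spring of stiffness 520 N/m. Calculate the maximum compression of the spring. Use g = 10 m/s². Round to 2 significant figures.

x = 1.3 m

Take the reference level at the top of the uncompressed spring. At max compression the box has fallen H + x and is momentarily at rest:
mg(H + x) = ½kx²
½(520)x² − (13)(10)x − (13)(10)(2.1) = 0
260.0x² − 130.0x − 273.0 = 0
x = [130.0 + √(16900 + 283920)]/(2 × 260.0) = 1.305 m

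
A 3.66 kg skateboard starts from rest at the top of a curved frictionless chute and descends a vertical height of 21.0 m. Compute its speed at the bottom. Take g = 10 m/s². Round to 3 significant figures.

v = 20.5 m/s

Mechanical energy is conserved (no friction): mgh = ½mv²
The mass cancels from both sides.
v = √(2gh) = √(2 × 10 × 21.0) = √420.00 = 20.49 m/s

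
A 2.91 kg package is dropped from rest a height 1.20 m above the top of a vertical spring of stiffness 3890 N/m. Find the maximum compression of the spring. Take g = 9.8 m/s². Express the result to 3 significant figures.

Measuring PE from the top of the relaxed spring, at max compression the package has dropped H + x with zero KE, so:
mg(H + x) = ½kx²
½(3890)x² − (2.91)(9.8)x − (2.91)(9.8)(1.20) = 0
1945x² − 28.52x − 34.22 = 0
x = [28.52 + √(813.3 + 266244)]/(2 × 1945) = 0.1402 m

x = 0.140 m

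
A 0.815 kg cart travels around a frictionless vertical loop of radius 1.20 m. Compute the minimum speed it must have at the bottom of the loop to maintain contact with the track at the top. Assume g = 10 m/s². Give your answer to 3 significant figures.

v = 7.75 m/s

At the top: mg = mv_top²/r ⇒ v_top² = gr = 12.00 m²/s²
Energy from bottom to top (height 2r): ½mv_bot² = ½mv_top² + mg(2r)
v_bot² = gr + 4gr = 5gr = 60.00
v_bot = √(5gr) = 7.746 m/s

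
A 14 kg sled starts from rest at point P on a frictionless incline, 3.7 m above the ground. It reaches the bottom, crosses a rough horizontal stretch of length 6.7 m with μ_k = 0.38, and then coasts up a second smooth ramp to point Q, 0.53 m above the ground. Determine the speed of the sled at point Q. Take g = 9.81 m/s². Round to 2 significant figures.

v = 3.5 m/s

Energy at P: mgh₁ = (14)(9.81)(3.7) = 508.16 J
Friction loss: W_f = μ_k mg d = 349.7 J
At Q: ½mv² + mgh₂ = mgh₁ − W_f
½mv² = 508.16 − 349.7 − 72.790 = 85.700 J
v = √(2 × 85.700/14) = 3.499 m/s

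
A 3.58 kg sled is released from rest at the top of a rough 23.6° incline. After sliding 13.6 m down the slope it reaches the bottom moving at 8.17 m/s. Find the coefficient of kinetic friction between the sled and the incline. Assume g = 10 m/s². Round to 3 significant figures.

mgh = ½mv² + μ_k (mg cosθ) L, with h = L sinθ
mgL sinθ = 194.92 J; ½mv² = 119.48 J
W_f = 194.92 − 119.48 = 75.44 J
μ_k = W_f/(mg cosθ · L) = 75.44/(32.81 × 13.6) = 0.1691

μ_k = 0.169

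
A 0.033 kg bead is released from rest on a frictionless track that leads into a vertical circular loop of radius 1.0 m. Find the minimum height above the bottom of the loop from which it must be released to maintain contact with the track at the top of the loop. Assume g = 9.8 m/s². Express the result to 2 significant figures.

h = 2.5 m

At the top, for minimum speed gravity alone supplies the centripetal force: mg = mv_top²/r ⇒ v_top² = gr = 9.800 m²/s²
Energy conservation from release height h to the top (height 2r): mgh = ½mv_top² + mg(2r)
h = v_top²/(2g) + 2r = r/2 + 2r = 5r/2 = 2.500 m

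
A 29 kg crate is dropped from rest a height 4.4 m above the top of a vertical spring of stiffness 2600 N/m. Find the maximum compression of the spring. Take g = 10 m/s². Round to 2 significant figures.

Measuring PE from the top of the relaxed spring, at max compression the crate has dropped H + x with zero KE, so:
mg(H + x) = ½kx²
½(2600)x² − (29)(10)x − (29)(10)(4.4) = 0
1300x² − 290.0x − 1276 = 0
x = [290.0 + √(84100 + 6.6352e+06)]/(2 × 1300) = 1.109 m

x = 1.1 m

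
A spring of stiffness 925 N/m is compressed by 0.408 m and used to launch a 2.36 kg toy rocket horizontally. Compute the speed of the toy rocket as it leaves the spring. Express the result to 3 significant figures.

Conservation of energy: ½kx² = ½mv²
v = x√(k/m) = 0.408 × √(925/2.36) = 8.077 m/s

v = 8.08 m/s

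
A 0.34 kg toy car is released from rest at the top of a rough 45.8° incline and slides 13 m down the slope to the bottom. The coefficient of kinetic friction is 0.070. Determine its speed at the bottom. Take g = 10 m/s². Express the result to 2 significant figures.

Taking the bottom as reference, mgh = ½mv² + μ_k N L with h = L sinθ, N = mg cosθ:
mgh = mgL sinθ = (0.34)(10)(13)sin45.8° = 31.687 J
W_f = μ_k mg cosθ · L = (0.070)(0.34)(10)cos45.8°·13 = 2.157 J
½mv² = 31.687 − 2.157 = 29.530 J
v = √(2 × 29.530/0.34) = 13.18 m/s

v = 13 m/s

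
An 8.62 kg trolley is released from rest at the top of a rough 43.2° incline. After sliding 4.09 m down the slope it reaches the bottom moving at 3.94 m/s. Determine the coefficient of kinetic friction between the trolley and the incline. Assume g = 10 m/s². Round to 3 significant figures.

μ_k = 0.679

mgh = ½mv² + μ_k (mg cosθ) L, with h = L sinθ
mgL sinθ = 241.34 J; ½mv² = 66.907 J
W_f = 241.34 − 66.907 = 174.4 J
μ_k = W_f/(mg cosθ · L) = 174.4/(62.84 × 4.09) = 0.6787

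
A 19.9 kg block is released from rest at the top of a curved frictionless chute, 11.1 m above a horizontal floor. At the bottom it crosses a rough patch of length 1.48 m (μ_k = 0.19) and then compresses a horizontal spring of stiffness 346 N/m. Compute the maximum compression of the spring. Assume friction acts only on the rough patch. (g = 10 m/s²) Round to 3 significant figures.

x = 3.53 m

Initial energy: E₁ = mgh = (19.9)(10)(11.1) = 2208.9 J
Friction removes W_f = μ_k mg d = (0.19)(19.9)(10)(1.48) = 55.96 J
Energy reaching the spring: E = 2208.9 − 55.96 = 2152.9 J
At max compression ½kx² = E ⇒ x = √(2E/k) = √(2 × 2152.9/346) = 3.528 m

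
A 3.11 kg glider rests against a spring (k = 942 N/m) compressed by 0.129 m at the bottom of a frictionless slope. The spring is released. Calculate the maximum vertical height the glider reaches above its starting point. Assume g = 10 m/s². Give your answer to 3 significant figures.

At maximum height the glider is at rest, so ½kx² = mgh
h = kx²/(2mg) = (942)(0.129)²/(2 × 3.11 × 10) = 0.2520 m

h = 0.252 m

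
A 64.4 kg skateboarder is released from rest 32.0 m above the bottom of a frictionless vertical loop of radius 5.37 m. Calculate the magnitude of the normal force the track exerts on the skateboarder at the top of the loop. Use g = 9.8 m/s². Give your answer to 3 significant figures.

N = 4370 N

Energy from release to top (height 2r): mgh = ½mv_top² + mg(2r)
v_top² = 2g(h − 2r) = 2(9.8)(32.0 − 10.74) = 416.70 m²/s²
At the top, both N and weight point toward the centre: N + mg = mv_top²/r
N = m(v_top²/r − g) = 64.4(416.70/5.37 − 9.8) = 4366 N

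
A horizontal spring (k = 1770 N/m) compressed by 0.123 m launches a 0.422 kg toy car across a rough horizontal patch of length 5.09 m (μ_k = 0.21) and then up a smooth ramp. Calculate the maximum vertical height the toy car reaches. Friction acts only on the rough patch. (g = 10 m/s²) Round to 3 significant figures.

h = 2.10 m

Spring energy: E₀ = ½kx² = ½(1770)(0.123)² = 13.389 J
Friction: W_f = μ_k mg d = (0.21)(0.422)(10)(5.09) = 4.511 J
Energy at base of ramp: E = 13.389 − 4.511 = 8.8784 J
At max height all remaining energy is PE: mgh = E ⇒ h = E/(mg) = 8.8784/(0.422 × 10) = 2.104 m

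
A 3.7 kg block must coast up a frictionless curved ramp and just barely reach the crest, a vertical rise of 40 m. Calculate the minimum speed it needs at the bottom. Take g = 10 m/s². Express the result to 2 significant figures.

At the top it is momentarily at rest, so all KE converts to PE: ½mv² = mgh
v = √(2gh) = √(2 × 10 × 40) = 28.28 m/s

v = 28 m/s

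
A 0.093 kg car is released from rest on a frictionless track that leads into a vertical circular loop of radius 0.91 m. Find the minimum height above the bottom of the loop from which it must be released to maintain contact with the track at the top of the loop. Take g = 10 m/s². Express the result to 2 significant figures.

At the top, for minimum speed gravity alone supplies the centripetal force: mg = mv_top²/r ⇒ v_top² = gr = 9.100 m²/s²
Energy conservation from release height h to the top (height 2r): mgh = ½mv_top² + mg(2r)
h = v_top²/(2g) + 2r = r/2 + 2r = 5r/2 = 2.275 m

h = 2.3 m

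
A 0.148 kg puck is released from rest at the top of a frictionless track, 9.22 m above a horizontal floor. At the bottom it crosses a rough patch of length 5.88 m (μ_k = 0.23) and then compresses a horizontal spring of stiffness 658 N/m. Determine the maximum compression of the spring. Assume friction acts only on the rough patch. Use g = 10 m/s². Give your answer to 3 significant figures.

Initial energy: E₁ = mgh = (0.148)(10)(9.22) = 13.646 J
Friction removes W_f = μ_k mg d = (0.23)(0.148)(10)(5.88) = 2.002 J
Energy reaching the spring: E = 13.646 − 2.002 = 11.644 J
At max compression ½kx² = E ⇒ x = √(2E/k) = √(2 × 11.644/658) = 0.1881 m

x = 0.188 m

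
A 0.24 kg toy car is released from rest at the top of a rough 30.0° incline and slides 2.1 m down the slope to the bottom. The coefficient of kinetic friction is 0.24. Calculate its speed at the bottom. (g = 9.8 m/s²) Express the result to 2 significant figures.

Energy: mgh = ½mv² + W_f, with h = L sinθ and W_f = μ_k (mg cosθ) L
mgh = mgL sinθ = (0.24)(9.8)(2.1)sin30.0° = 2.4696 J
W_f = μ_k mg cosθ · L = (0.24)(0.24)(9.8)cos30.0°·2.1 = 1.027 J
½mv² = 2.4696 − 1.027 = 1.4430 J
v = √(2 × 1.4430/0.24) = 3.468 m/s

v = 3.5 m/s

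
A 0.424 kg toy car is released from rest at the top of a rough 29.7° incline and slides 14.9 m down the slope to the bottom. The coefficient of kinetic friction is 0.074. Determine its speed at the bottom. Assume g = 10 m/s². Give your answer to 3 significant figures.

v = 11.3 m/s

Work–energy: mg(L sinθ) − μ_k(mg cosθ)L = ½mv²
mgh = mgL sinθ = (0.424)(10)(14.9)sin29.7° = 31.301 J
W_f = μ_k mg cosθ · L = (0.074)(0.424)(10)cos29.7°·14.9 = 4.061 J
½mv² = 31.301 − 4.061 = 27.240 J
v = √(2 × 27.240/0.424) = 11.34 m/s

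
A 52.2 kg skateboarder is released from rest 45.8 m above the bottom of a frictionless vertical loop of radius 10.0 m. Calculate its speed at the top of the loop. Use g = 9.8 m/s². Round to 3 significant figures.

v = 22.5 m/s

Energy conservation: mgh = ½mv_top² + mg(2r)
v_top² = 2g(h − 2r) = 2(9.8)(45.8 − 20.00) = 505.7
v_top = 22.49 m/s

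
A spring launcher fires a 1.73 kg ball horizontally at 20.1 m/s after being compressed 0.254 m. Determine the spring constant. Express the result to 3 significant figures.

k = 10800 N/m

Energy stored in the spring equals the launch KE: ½kx² = ½mv²
k = mv²/x² = (1.73)(20.1)²/(0.254)² = 10834 N/m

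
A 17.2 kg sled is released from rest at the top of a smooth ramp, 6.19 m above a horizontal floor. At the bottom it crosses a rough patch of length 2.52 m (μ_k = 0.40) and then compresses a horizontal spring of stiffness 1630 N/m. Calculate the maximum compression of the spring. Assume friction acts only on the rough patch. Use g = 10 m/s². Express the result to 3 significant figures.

Initial energy: E₁ = mgh = (17.2)(10)(6.19) = 1064.7 J
Friction removes W_f = μ_k mg d = (0.40)(17.2)(10)(2.52) = 173.4 J
Energy reaching the spring: E = 1064.7 − 173.4 = 891.30 J
At max compression ½kx² = E ⇒ x = √(2E/k) = √(2 × 891.30/1630) = 1.046 m

x = 1.05 m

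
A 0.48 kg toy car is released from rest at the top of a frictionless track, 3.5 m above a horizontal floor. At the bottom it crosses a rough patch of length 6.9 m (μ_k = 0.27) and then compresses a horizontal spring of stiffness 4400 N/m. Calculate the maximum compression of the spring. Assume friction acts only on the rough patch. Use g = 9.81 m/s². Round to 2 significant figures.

x = 0.059 m

Initial energy: E₁ = mgh = (0.48)(9.81)(3.5) = 16.481 J
Friction removes W_f = μ_k mg d = (0.27)(0.48)(9.81)(6.9) = 8.772 J
Energy reaching the spring: E = 16.481 − 8.772 = 7.7083 J
At max compression ½kx² = E ⇒ x = √(2E/k) = √(2 × 7.7083/4400) = 0.05919 m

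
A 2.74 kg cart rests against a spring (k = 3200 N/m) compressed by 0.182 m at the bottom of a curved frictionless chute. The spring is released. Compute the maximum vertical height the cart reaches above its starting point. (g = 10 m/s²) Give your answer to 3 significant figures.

h = 1.93 m

Energy conservation from release to the highest point: ½kx² = mgh
h = kx²/(2mg) = (3200)(0.182)²/(2 × 2.74 × 10) = 1.934 m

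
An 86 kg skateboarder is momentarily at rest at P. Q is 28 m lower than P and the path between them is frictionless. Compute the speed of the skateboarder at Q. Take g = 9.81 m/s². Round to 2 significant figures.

v = 23 m/s

Mechanical energy is conserved (no friction): mgh = ½mv²
The mass cancels from both sides.
v = √(2gh) = √(2 × 9.81 × 28) = √549.36 = 23.44 m/s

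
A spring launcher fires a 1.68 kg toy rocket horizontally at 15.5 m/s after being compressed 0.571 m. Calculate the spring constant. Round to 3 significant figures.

k = 1240 N/m

½kx² = ½mv²
k = mv²/x² = (1.68)(15.5)²/(0.571)² = 1238 N/m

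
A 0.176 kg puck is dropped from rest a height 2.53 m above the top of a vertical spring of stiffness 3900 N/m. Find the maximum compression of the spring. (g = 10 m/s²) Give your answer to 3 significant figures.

x = 0.0482 m

Measuring PE from the top of the relaxed spring, at max compression the puck has dropped H + x with zero KE, so:
mg(H + x) = ½kx²
½(3900)x² − (0.176)(10)x − (0.176)(10)(2.53) = 0
1950x² − 1.760x − 4.453 = 0
x = [1.760 + √(3.098 + 34732)]/(2 × 1950) = 0.04824 m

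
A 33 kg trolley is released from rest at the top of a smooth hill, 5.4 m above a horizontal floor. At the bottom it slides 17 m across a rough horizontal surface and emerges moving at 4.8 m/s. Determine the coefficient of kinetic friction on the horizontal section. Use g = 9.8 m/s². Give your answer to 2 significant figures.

μ_k = 0.25

Energy at the top = energy at the end + work done against friction:
mgh = ½mv² + μ_k m g d
mgh = 1746.4 J; ½mv² = 380.16 J
W_f = 1746.4 − 380.16 = 1366 J
μ_k = W_f/(mg·d) = 1366/(323.4 × 17) = 0.2485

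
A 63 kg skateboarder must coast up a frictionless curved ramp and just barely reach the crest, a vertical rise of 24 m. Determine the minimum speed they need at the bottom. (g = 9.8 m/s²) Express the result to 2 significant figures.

At the top they are momentarily at rest, so all KE converts to PE: ½mv² = mgh
v = √(2gh) = √(2 × 9.8 × 24) = 21.69 m/s

v = 22 m/s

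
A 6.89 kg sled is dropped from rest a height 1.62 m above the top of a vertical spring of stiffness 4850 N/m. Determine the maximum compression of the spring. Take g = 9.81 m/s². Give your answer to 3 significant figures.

x = 0.227 m

Measuring PE from the top of the relaxed spring, at max compression the sled has dropped H + x with zero KE, so:
mg(H + x) = ½kx²
½(4850)x² − (6.89)(9.81)x − (6.89)(9.81)(1.62) = 0
2425x² − 67.59x − 109.5 = 0
x = [67.59 + √(4569 + 1.0621e+06)]/(2 × 2425) = 0.2269 m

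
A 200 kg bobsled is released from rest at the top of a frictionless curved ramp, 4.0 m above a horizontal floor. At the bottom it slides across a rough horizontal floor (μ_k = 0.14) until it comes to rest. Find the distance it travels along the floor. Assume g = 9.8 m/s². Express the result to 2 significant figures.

d = 29 m

Energy bookkeeping (friction removes W_f = μ_k N d):
At rest all PE has been dissipated by friction: mgh = μ_k m g d
d = h/μ_k = 4.0/0.14 = 28.57 m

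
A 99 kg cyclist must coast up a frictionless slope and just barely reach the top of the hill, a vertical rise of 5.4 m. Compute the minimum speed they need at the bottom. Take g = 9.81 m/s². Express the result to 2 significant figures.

v = 10 m/s

At the top they are momentarily at rest, so all KE converts to PE: ½mv² = mgh
v = √(2gh) = √(2 × 9.81 × 5.4) = 10.29 m/s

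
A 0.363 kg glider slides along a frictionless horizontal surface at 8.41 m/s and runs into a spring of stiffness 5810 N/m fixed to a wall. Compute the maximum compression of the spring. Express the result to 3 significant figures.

x = 0.0665 m

At max compression the glider is momentarily at rest: ½mv² = ½kx²
x = v√(m/k) = 8.41 × √(0.363/5810) = 0.06648 m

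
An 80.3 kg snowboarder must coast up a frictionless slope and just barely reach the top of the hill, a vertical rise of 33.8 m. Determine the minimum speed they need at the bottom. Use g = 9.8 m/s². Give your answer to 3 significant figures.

At the top they are momentarily at rest, so all KE converts to PE: ½mv² = mgh
v = √(2gh) = √(2 × 9.8 × 33.8) = 25.74 m/s

v = 25.7 m/s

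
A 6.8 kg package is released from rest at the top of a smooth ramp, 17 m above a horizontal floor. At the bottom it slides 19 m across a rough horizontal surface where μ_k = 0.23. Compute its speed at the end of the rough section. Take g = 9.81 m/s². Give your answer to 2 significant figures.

v = 16 m/s

Applying the work–energy principle:
mgh = ½mv² + μ_k m g d
W_f = μ_k mg d = (0.23)(6.8)(9.81)(19) = 291.5 J
½mv² = mgh − W_f = 1134.0 − 291.5 = 842.52 J
v = √(2 × 842.52/6.8) = 15.74 m/s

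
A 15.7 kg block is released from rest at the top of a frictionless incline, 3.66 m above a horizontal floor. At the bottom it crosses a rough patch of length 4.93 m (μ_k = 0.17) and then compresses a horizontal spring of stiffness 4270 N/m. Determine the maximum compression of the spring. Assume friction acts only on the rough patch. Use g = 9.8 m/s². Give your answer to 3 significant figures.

x = 0.451 m

Initial energy: E₁ = mgh = (15.7)(9.8)(3.66) = 563.13 J
Friction removes W_f = μ_k mg d = (0.17)(15.7)(9.8)(4.93) = 129.0 J
Energy reaching the spring: E = 563.13 − 129.0 = 434.18 J
At max compression ½kx² = E ⇒ x = √(2E/k) = √(2 × 434.18/4270) = 0.4510 m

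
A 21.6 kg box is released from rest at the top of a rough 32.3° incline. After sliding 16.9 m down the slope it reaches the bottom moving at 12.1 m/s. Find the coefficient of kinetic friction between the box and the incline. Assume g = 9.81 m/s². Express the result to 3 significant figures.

Energy balance down the incline: mg L sinθ − ½mv² = μ_k (mg cosθ) L
mgL sinθ = 1913.5 J; ½mv² = 1581.2 J
W_f = 1913.5 − 1581.2 = 332.3 J
μ_k = W_f/(mg cosθ · L) = 332.3/(179.1 × 16.9) = 0.1098

μ_k = 0.110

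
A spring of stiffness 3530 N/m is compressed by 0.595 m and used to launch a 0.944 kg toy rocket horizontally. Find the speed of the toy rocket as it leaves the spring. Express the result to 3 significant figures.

Spring PE converts entirely to kinetic energy: ½kx² = ½mv²
v = x√(k/m) = 0.595 × √(3530/0.944) = 36.38 m/s

v = 36.4 m/s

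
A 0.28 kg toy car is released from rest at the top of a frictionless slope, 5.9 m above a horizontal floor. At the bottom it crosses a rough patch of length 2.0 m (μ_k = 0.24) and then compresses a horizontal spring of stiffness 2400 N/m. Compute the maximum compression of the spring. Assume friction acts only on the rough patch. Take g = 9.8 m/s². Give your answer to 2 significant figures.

x = 0.11 m

Initial energy: E₁ = mgh = (0.28)(9.8)(5.9) = 16.190 J
Friction removes W_f = μ_k mg d = (0.24)(0.28)(9.8)(2.0) = 1.317 J
Energy reaching the spring: E = 16.190 − 1.317 = 14.872 J
At max compression ½kx² = E ⇒ x = √(2E/k) = √(2 × 14.872/2400) = 0.1113 m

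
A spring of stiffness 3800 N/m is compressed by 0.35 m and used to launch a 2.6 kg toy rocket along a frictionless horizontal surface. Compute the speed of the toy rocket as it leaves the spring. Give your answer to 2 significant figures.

Spring PE converts entirely to kinetic energy: ½kx² = ½mv²
v = x√(k/m) = 0.35 × √(3800/2.6) = 13.38 m/s

v = 13 m/s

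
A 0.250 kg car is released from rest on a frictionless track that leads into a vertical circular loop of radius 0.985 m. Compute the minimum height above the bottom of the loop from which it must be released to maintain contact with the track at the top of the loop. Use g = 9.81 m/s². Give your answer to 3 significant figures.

At the top, for minimum speed gravity alone supplies the centripetal force: mg = mv_top²/r ⇒ v_top² = gr = 9.663 m²/s²
Energy conservation from release height h to the top (height 2r): mgh = ½mv_top² + mg(2r)
h = v_top²/(2g) + 2r = r/2 + 2r = 5r/2 = 2.462 m

h = 2.46 m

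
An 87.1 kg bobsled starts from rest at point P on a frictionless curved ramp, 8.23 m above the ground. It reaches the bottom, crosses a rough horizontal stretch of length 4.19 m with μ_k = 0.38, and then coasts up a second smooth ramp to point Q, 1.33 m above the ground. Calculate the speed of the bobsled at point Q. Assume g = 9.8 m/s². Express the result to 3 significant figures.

v = 10.2 m/s

Energy at P: mgh₁ = (87.1)(9.8)(8.23) = 7025.0 J
Friction loss: W_f = μ_k mg d = 1359 J
At Q: ½mv² + mgh₂ = mgh₁ − W_f
½mv² = 7025.0 − 1359 − 1135.3 = 4530.6 J
v = √(2 × 4530.6/87.1) = 10.20 m/s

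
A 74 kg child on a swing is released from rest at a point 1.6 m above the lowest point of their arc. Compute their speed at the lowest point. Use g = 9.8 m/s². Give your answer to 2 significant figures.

Mechanical energy is conserved (no friction): mgh = ½mv²
v = √(2gh) = √(2 × 9.8 × 1.6) = √31.360 = 5.600 m/s

v = 5.6 m/s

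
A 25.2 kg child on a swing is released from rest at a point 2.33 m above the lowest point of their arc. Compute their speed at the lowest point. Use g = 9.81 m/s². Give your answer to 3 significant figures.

v = 6.76 m/s

Equating total energy at the two states: mgh = ½mv²
v = √(2gh) = √(2 × 9.81 × 2.33) = √45.715 = 6.761 m/s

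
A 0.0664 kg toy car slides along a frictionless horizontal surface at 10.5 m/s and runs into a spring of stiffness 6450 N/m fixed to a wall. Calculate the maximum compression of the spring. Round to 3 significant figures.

x = 0.0337 m

All KE is stored as spring PE at maximum compression: ½mv² = ½kx²
x = v√(m/k) = 10.5 × √(0.0664/6450) = 0.03369 m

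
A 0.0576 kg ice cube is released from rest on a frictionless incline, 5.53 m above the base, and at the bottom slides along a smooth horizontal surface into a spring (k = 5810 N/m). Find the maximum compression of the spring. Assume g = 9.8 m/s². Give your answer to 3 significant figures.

At max compression the cube is momentarily at rest: mgh = ½kx²
x = √(2mgh/k) = √(2 × 0.0576 × 9.8 × 5.53 / 5810) = 0.03278 m

x = 0.0328 m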